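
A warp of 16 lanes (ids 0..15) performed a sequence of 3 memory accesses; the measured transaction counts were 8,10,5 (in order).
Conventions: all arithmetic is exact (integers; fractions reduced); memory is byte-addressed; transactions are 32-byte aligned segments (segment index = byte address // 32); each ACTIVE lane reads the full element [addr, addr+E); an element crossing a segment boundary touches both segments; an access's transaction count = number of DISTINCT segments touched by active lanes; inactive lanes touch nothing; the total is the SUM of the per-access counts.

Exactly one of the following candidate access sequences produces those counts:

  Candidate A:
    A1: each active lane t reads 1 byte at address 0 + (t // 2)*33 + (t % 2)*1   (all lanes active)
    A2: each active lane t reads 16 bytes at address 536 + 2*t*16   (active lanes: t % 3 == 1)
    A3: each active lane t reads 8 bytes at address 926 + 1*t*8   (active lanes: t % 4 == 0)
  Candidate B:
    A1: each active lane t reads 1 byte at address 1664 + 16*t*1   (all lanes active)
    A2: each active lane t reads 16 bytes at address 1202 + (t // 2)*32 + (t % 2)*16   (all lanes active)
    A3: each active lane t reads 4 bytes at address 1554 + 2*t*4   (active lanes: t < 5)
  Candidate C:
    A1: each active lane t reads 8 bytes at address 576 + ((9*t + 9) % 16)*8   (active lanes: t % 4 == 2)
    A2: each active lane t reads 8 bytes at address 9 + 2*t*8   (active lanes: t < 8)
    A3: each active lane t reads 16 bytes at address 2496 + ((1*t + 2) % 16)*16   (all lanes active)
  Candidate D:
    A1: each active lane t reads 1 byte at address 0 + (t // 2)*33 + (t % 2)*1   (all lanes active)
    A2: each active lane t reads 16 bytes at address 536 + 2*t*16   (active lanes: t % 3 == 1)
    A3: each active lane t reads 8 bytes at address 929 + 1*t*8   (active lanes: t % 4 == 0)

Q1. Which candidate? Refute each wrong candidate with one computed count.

B: A2 gives 9 transactions, not 10
C: A1 gives 4 transactions, not 8
D: A3 gives 4 transactions, not 5
A: all counts match (8,10,5)

Answer: A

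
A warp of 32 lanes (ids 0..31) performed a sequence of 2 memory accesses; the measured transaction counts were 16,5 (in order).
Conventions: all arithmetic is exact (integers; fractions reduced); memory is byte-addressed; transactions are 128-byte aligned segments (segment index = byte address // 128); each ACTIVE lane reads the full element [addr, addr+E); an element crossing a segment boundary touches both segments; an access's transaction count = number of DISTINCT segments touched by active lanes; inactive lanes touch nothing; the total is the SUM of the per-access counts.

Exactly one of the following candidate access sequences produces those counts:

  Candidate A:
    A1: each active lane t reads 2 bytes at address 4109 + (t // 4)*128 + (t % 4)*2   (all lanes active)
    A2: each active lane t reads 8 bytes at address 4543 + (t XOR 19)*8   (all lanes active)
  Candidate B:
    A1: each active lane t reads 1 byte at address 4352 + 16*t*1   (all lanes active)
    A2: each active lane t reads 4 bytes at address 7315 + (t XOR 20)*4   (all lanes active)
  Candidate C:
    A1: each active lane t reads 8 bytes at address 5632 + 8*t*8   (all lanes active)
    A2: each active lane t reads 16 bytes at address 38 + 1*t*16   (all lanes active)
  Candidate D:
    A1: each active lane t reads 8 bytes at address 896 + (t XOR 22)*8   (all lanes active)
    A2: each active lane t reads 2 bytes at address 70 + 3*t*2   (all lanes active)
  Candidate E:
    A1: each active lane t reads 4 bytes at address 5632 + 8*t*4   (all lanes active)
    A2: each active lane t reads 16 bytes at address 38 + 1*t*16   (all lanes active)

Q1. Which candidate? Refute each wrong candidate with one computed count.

A: A1 gives 8 transactions, not 16
B: A1 gives 4 transactions, not 16
D: A1 gives 2 transactions, not 16
E: A1 gives 8 transactions, not 16
C: all counts match (16,5)

Answer: C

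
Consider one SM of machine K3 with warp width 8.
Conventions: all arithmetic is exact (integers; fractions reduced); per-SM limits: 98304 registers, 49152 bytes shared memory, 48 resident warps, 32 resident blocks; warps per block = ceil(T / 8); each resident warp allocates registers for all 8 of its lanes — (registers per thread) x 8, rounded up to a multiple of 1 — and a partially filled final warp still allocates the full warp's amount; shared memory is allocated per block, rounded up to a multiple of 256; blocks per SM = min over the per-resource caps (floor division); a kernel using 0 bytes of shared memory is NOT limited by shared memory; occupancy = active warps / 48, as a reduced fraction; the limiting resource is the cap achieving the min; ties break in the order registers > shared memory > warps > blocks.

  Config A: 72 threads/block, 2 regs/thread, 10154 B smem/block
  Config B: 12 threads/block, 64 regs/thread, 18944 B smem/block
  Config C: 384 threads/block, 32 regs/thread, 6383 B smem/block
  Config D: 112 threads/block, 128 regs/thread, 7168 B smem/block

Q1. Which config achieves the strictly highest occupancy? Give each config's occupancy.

occupancies: A 3/4, B 1/12, C 1, D 7/8

Answer: C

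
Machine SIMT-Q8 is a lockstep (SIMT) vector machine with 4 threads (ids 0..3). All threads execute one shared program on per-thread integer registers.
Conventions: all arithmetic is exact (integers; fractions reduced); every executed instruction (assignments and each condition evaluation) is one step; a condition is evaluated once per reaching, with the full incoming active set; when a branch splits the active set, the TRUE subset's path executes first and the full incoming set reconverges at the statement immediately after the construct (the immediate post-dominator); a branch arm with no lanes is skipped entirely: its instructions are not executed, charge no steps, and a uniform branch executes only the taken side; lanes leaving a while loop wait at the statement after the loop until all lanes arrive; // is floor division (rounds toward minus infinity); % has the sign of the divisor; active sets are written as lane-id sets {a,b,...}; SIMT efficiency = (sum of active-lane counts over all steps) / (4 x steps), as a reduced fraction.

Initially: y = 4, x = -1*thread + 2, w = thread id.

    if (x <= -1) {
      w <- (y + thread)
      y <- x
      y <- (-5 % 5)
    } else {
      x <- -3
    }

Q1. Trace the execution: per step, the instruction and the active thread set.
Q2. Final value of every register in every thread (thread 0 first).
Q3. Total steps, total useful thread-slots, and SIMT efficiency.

step 0: eval (x <= -1)               {0,1,2,3}
step 1: w <- (y + thread)            {3}
step 2: y <- x                       {3}
step 3: y <- (-5 % 5)                {3}
step 4: x <- -3                      {0,1,2}

Answer: 5 steps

y: 4,4,4,0
x: -3,-3,-3,-1
w: 0,1,2,7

steps = 5; useful = 10; efficiency = 10/20 = 1/2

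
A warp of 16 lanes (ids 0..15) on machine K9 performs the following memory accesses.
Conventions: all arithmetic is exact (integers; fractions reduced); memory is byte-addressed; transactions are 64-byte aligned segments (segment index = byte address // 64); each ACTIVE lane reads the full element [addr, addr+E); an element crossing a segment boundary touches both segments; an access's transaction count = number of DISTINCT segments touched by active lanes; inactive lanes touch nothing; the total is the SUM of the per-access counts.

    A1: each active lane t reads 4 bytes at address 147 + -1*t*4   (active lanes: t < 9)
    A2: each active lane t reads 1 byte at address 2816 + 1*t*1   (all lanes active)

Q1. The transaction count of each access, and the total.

A1: 2 transactions
A2: 1 transaction

Answer: 2,1; total 3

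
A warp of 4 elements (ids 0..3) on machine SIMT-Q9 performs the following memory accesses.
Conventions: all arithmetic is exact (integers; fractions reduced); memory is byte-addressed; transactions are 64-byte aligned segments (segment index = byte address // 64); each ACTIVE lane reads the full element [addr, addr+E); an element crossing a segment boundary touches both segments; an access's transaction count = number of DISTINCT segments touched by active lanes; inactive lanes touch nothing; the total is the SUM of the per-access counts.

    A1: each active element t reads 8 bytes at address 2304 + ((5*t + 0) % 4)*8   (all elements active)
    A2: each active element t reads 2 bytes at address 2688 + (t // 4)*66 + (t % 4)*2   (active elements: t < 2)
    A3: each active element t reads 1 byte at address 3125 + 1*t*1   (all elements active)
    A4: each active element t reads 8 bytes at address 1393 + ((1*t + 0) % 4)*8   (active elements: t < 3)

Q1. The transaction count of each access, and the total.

A1: 1 transaction
A2: 1 transaction
A3: 1 transaction
A4: 2 transactions

Answer: 1,1,1,2; total 5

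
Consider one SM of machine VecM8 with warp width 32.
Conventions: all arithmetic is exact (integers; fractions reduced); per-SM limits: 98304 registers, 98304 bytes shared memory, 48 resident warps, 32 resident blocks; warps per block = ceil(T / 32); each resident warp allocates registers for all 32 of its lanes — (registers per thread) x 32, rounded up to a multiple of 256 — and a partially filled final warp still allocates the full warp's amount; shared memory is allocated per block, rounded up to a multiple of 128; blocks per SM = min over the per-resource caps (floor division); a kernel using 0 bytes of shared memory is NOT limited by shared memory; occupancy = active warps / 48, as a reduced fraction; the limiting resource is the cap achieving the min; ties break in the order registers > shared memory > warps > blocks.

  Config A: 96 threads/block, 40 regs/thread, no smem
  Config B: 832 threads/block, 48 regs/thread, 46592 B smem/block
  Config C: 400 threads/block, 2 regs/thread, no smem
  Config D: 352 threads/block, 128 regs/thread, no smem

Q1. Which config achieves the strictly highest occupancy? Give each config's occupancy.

occupancies: A 1, B 13/24, C 13/16, D 11/24

Answer: A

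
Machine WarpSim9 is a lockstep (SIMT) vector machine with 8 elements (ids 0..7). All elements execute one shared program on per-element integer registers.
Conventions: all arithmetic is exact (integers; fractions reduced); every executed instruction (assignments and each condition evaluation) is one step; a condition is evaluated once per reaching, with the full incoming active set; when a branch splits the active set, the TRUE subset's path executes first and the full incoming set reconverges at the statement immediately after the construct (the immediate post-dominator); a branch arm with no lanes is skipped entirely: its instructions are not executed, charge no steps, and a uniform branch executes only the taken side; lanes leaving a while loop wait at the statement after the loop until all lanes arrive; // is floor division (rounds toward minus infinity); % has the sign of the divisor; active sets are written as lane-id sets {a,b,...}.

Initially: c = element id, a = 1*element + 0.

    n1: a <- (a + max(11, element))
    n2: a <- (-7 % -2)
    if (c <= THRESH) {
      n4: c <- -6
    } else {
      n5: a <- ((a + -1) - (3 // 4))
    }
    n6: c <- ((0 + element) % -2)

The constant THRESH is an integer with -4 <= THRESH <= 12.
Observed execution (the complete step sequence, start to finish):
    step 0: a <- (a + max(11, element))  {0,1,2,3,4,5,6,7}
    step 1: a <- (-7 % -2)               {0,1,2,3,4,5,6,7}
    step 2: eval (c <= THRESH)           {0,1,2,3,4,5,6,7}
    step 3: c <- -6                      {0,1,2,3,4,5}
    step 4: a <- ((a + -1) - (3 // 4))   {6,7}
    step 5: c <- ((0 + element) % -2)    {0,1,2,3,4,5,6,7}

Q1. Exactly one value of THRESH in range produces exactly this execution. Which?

Answer: THRESH = 5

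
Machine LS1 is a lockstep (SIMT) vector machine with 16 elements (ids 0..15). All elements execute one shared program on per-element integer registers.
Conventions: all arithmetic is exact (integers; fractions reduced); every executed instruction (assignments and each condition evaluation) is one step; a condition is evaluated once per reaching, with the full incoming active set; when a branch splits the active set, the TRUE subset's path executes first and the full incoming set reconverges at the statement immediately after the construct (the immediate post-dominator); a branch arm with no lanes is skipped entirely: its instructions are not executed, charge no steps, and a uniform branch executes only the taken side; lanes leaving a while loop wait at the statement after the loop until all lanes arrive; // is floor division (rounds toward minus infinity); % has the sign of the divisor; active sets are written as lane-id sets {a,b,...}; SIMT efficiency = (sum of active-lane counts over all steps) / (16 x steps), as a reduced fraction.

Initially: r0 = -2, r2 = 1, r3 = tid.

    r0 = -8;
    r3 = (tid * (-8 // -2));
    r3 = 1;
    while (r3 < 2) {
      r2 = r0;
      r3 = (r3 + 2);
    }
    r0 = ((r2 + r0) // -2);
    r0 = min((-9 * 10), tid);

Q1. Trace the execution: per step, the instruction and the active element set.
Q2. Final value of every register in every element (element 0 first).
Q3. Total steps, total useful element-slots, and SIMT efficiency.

step 0: r0 <- -8                     {0,1,2,3,4,5,6,7,8,9,10,11,12,13,14,15}
step 1: r3 <- (tid * (-8 // -2))     {0,1,2,3,4,5,6,7,8,9,10,11,12,13,14,15}
step 2: r3 <- 1                      {0,1,2,3,4,5,6,7,8,9,10,11,12,13,14,15}
step 3: eval (r3 < 2)                {0,1,2,3,4,5,6,7,8,9,10,11,12,13,14,15}
step 4: r2 <- r0                     {0,1,2,3,4,5,6,7,8,9,10,11,12,13,14,15}
step 5: r3 <- (r3 + 2)               {0,1,2,3,4,5,6,7,8,9,10,11,12,13,14,15}
step 6: eval (r3 < 2)                {0,1,2,3,4,5,6,7,8,9,10,11,12,13,14,15}
step 7: r0 <- ((r2 + r0) // -2)      {0,1,2,3,4,5,6,7,8,9,10,11,12,13,14,15}
step 8: r0 <- min((-9 * 10), tid)    {0,1,2,3,4,5,6,7,8,9,10,11,12,13,14,15}

Answer: 9 steps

r0: -90,-90,-90,-90,-90,-90,-90,-90,-90,-90,-90,-90,-90,-90,-90,-90
r2: -8,-8,-8,-8,-8,-8,-8,-8,-8,-8,-8,-8,-8,-8,-8,-8
r3: 3,3,3,3,3,3,3,3,3,3,3,3,3,3,3,3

steps = 9; useful = 144; efficiency = 144/144 = 1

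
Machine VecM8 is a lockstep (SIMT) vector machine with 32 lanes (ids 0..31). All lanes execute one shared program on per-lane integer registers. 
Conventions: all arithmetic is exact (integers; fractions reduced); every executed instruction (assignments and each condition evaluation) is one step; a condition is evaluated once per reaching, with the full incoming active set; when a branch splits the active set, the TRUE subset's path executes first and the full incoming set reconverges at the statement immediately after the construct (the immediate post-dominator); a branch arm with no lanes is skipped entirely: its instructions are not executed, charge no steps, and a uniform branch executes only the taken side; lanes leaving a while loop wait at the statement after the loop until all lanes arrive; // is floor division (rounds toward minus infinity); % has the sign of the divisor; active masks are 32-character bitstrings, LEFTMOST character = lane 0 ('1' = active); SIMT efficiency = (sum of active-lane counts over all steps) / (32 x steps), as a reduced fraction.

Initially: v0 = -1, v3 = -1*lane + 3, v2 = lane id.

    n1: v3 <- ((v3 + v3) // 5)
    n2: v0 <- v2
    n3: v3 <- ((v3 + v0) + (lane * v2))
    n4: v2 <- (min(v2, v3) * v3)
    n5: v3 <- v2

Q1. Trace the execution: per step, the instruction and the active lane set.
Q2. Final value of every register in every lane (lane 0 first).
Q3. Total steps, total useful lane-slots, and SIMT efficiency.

step 0: v3 <- ((v3 + v3) // 5)       11111111111111111111111111111111
step 1: v0 <- v2                     11111111111111111111111111111111
step 2: v3 <- ((v3 + v0) + (lane * v2)) 11111111111111111111111111111111
step 3: v2 <- (min(v2, v3) * v3)     11111111111111111111111111111111
step 4: v3 <- v2                     11111111111111111111111111111111

Answer: 5 steps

v0: 0,1,2,3,4,5,6,7,8,9,10,11,12,13,14,15,16,17,18,19,20,21,22,23,24,25,26,27,28,29,30,31
v3: 0,2,12,36,76,145,240,378,560,783,1070,1408,1824,2314,2870,3525,4256,5100,6048,7087,8260,9534,10956,12512,14184,16025,17992,20142,22456,24911,27570,30380
v2: 0,2,12,36,76,145,240,378,560,783,1070,1408,1824,2314,2870,3525,4256,5100,6048,7087,8260,9534,10956,12512,14184,16025,17992,20142,22456,24911,27570,30380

steps = 5; useful = 160; efficiency = 160/160 = 1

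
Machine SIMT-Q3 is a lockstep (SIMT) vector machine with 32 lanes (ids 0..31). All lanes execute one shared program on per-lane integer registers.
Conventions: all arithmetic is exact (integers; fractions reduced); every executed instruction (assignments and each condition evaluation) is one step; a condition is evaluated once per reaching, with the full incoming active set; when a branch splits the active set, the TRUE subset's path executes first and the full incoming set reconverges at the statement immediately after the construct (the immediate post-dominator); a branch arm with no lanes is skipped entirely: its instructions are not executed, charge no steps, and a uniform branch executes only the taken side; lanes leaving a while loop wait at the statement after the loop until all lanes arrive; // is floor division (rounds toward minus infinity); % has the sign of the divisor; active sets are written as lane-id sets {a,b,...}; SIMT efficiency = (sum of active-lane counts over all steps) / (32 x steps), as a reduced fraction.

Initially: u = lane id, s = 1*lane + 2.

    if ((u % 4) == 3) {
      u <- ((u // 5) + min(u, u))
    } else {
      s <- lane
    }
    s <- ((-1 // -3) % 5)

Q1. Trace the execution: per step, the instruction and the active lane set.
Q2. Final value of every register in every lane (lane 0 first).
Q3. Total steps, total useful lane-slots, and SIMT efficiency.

step 0: eval ((u % 4) == 3)          {0,1,2,3,4,5,6,7,8,9,10,11,12,13,14,15,16,17,18,19,20,21,22,23,24,25,26,27,28,29,30,31}
step 1: u <- ((u // 5) + min(u, u))  {3,7,11,15,19,23,27,31}
step 2: s <- lane                    {0,1,2,4,5,6,8,9,10,12,13,14,16,17,18,20,21,22,24,25,26,28,29,30}
step 3: s <- ((-1 // -3) % 5)        {0,1,2,3,4,5,6,7,8,9,10,11,12,13,14,15,16,17,18,19,20,21,22,23,24,25,26,27,28,29,30,31}

Answer: 4 steps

u: 0,1,2,3,4,5,6,8,8,9,10,13,12,13,14,18,16,17,18,22,20,21,22,27,24,25,26,32,28,29,30,37
s: 0,0,0,0,0,0,0,0,0,0,0,0,0,0,0,0,0,0,0,0,0,0,0,0,0,0,0,0,0,0,0,0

steps = 4; useful = 96; efficiency = 96/128 = 3/4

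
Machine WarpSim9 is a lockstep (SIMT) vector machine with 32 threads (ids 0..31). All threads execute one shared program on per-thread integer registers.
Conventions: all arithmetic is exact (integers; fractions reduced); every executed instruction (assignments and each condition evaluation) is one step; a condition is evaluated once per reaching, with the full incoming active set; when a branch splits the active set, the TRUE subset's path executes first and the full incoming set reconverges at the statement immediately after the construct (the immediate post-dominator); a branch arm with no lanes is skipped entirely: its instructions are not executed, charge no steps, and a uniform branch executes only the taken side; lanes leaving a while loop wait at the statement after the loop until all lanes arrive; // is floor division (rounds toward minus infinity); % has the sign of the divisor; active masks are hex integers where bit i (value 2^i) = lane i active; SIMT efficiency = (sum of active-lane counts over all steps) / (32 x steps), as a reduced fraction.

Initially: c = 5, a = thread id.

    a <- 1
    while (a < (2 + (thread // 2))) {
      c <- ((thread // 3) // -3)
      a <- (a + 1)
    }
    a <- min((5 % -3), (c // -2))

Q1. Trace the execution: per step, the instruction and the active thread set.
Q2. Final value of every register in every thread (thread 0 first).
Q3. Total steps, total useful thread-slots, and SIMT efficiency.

step 0: a <- 1                       0xffffffff
step 1: eval (a < (2 + (thread // 2))) 0xffffffff
step 2: c <- ((thread // 3) // -3)   0xffffffff
step 3: a <- (a + 1)                 0xffffffff
step 4: eval (a < (2 + (thread // 2))) 0xffffffff
step 5: c <- ((thread // 3) // -3)   0xfffffffc
step 6: a <- (a + 1)                 0xfffffffc
step 7: eval (a < (2 + (thread // 2))) 0xfffffffc
step 8: c <- ((thread // 3) // -3)   0xfffffff0
step 9: a <- (a + 1)                 0xfffffff0
step 10: eval (a < (2 + (thread // 2))) 0xfffffff0
step 11: c <- ((thread // 3) // -3)   0xffffffc0
step 12: a <- (a + 1)                 0xffffffc0
step 13: eval (a < (2 + (thread // 2))) 0xffffffc0
step 14: c <- ((thread // 3) // -3)   0xffffff00
step 15: a <- (a + 1)                 0xffffff00
step 16: eval (a < (2 + (thread // 2))) 0xffffff00
step 17: c <- ((thread // 3) // -3)   0xfffffc00
step 18: a <- (a + 1)                 0xfffffc00
step 19: eval (a < (2 + (thread // 2))) 0xfffffc00
step 20: c <- ((thread // 3) // -3)   0xfffff000
step 21: a <- (a + 1)                 0xfffff000
step 22: eval (a < (2 + (thread // 2))) 0xfffff000
step 23: c <- ((thread // 3) // -3)   0xffffc000
step 24: a <- (a + 1)                 0xffffc000
step 25: eval (a < (2 + (thread // 2))) 0xffffc000
step 26: c <- ((thread // 3) // -3)   0xffff0000
step 27: a <- (a + 1)                 0xffff0000
step 28: eval (a < (2 + (thread // 2))) 0xffff0000
step 29: c <- ((thread // 3) // -3)   0xfffc0000
step 30: a <- (a + 1)                 0xfffc0000
step 31: eval (a < (2 + (thread // 2))) 0xfffc0000
step 32: c <- ((thread // 3) // -3)   0xfff00000
step 33: a <- (a + 1)                 0xfff00000
step 34: eval (a < (2 + (thread // 2))) 0xfff00000
step 35: c <- ((thread // 3) // -3)   0xffc00000
step 36: a <- (a + 1)                 0xffc00000
step 37: eval (a < (2 + (thread // 2))) 0xffc00000
step 38: c <- ((thread // 3) // -3)   0xff000000
step 39: a <- (a + 1)                 0xff000000
step 40: eval (a < (2 + (thread // 2))) 0xff000000
step 41: c <- ((thread // 3) // -3)   0xfc000000
step 42: a <- (a + 1)                 0xfc000000
step 43: eval (a < (2 + (thread // 2))) 0xfc000000
step 44: c <- ((thread // 3) // -3)   0xf0000000
step 45: a <- (a + 1)                 0xf0000000
step 46: eval (a < (2 + (thread // 2))) 0xf0000000
step 47: c <- ((thread // 3) // -3)   0xc0000000
step 48: a <- (a + 1)                 0xc0000000
step 49: eval (a < (2 + (thread // 2))) 0xc0000000
step 50: a <- min((5 % -3), (c // -2)) 0xffffffff

Answer: 51 steps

c: 0,0,0,-1,-1,-1,-1,-1,-1,-1,-1,-1,-2,-2,-2,-2,-2,-2,-2,-2,-2,-3,-3,-3,-3,-3,-3,-3,-3,-3,-4,-4
a: -1,-1,-1,-1,-1,-1,-1,-1,-1,-1,-1,-1,-1,-1,-1,-1,-1,-1,-1,-1,-1,-1,-1,-1,-1,-1,-1,-1,-1,-1,-1,-1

steps = 51; useful = 912; efficiency = 912/1632 = 19/34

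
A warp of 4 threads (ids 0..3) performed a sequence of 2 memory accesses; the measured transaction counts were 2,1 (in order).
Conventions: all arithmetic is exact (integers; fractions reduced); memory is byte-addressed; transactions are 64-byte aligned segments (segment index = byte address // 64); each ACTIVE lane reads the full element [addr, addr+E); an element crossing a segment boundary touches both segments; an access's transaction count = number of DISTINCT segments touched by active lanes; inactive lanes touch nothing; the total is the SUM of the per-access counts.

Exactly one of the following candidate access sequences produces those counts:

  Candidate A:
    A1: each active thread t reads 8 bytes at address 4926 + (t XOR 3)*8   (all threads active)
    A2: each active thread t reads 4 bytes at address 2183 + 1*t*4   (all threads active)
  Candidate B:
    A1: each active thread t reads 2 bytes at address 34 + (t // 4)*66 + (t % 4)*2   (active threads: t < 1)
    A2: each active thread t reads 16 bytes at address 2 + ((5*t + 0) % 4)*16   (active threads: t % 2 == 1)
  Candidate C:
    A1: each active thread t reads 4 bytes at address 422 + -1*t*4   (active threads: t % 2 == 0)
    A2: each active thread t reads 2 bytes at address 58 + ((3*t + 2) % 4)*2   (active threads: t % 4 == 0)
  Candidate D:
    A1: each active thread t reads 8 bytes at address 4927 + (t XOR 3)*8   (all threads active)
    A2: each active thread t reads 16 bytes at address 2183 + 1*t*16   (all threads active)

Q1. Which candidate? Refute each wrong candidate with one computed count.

B: A1 gives 1 transaction, not 2
C: A1 gives 1 transaction, not 2
D: A2 gives 2 transactions, not 1
A: all counts match (2,1)

Answer: A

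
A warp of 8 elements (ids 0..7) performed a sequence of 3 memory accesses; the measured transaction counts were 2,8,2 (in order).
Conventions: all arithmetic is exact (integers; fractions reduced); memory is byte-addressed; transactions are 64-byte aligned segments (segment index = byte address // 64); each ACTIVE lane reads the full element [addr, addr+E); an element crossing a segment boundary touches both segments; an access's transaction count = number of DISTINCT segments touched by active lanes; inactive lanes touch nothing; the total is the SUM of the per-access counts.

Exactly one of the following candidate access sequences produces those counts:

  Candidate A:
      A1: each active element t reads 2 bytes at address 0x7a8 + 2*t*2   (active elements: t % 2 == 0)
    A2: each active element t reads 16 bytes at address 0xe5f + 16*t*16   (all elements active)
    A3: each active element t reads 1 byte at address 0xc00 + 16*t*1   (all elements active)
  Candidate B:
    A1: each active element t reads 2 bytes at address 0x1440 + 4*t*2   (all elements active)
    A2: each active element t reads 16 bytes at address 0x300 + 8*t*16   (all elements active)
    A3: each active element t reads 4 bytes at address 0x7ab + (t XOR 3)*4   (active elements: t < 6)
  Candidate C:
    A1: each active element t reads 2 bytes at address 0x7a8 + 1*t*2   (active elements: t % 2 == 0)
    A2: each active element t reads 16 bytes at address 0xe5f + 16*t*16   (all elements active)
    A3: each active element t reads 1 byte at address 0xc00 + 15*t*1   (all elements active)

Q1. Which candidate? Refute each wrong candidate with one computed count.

B: A1 gives 1 transaction, not 2
C: A1 gives 1 transaction, not 2
A: all counts match (2,8,2)

Answer: A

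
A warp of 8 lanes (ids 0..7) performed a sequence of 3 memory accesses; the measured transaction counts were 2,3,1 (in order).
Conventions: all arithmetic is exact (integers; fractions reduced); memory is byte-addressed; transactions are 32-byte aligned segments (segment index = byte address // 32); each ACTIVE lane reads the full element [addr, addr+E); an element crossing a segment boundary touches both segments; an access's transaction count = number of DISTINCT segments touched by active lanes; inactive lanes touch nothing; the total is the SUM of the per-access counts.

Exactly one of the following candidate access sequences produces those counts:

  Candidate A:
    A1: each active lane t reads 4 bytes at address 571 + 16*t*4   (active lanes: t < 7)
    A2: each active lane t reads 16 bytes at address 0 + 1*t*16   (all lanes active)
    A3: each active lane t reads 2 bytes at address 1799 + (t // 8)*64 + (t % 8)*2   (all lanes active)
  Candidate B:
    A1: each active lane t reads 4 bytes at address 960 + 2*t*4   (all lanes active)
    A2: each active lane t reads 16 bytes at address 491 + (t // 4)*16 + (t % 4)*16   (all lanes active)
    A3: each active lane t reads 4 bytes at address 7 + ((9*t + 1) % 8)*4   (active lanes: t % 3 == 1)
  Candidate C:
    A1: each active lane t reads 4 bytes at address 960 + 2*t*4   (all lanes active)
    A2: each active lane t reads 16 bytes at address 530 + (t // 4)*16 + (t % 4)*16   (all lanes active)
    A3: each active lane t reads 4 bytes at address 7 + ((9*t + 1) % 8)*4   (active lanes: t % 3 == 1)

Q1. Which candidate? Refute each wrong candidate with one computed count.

A: A1 gives 7 transactions, not 2
C: A2 gives 4 transactions, not 3
B: all counts match (2,3,1)

Answer: B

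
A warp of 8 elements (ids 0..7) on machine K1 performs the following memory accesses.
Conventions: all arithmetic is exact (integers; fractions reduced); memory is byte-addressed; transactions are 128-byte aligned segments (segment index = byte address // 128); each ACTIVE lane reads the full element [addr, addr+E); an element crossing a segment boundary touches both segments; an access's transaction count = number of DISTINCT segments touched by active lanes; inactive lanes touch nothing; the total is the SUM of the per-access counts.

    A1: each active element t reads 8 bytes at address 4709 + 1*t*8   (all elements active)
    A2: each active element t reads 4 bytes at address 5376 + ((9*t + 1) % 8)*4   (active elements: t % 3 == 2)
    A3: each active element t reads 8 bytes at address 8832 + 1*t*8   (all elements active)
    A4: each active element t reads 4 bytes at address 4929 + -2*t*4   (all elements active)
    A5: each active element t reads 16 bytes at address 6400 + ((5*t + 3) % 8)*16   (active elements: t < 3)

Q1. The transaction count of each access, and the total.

A1: 2 transactions
A2: 1 transaction
A3: 1 transaction
A4: 1 transaction
A5: 1 transaction

Answer: 2,1,1,1,1; total 6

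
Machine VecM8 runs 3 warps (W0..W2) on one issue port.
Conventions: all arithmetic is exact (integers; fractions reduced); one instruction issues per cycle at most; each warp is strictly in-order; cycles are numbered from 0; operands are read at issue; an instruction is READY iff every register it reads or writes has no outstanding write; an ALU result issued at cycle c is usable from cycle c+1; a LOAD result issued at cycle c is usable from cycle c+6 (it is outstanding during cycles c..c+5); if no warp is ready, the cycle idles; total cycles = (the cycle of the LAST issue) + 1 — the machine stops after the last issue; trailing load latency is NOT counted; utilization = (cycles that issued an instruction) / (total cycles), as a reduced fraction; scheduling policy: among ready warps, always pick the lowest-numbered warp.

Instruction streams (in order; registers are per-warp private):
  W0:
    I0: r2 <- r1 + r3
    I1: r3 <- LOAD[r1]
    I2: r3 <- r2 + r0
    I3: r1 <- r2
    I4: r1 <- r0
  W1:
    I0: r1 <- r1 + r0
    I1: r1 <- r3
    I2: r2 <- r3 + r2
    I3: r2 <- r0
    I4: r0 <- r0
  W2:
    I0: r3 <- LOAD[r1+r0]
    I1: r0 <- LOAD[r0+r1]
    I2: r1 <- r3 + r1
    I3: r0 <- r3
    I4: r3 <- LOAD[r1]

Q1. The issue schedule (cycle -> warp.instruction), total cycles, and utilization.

cycle 0: W0.I0
cycle 1: W0.I1
cycle 2: W1.I0
cycle 3: W1.I1
cycle 4: W1.I2
cycle 5: W1.I3
cycle 6: W1.I4
cycle 7: W0.I2
cycle 8: W0.I3
cycle 9: W0.I4
cycle 10: W2.I0
cycle 11: W2.I1
cycle 12: idle
cycle 13: idle
cycle 14: idle
cycle 15: idle
cycle 16: W2.I2
cycle 17: W2.I3
cycle 18: W2.I4

Answer: 19 cycles, utilization 15/19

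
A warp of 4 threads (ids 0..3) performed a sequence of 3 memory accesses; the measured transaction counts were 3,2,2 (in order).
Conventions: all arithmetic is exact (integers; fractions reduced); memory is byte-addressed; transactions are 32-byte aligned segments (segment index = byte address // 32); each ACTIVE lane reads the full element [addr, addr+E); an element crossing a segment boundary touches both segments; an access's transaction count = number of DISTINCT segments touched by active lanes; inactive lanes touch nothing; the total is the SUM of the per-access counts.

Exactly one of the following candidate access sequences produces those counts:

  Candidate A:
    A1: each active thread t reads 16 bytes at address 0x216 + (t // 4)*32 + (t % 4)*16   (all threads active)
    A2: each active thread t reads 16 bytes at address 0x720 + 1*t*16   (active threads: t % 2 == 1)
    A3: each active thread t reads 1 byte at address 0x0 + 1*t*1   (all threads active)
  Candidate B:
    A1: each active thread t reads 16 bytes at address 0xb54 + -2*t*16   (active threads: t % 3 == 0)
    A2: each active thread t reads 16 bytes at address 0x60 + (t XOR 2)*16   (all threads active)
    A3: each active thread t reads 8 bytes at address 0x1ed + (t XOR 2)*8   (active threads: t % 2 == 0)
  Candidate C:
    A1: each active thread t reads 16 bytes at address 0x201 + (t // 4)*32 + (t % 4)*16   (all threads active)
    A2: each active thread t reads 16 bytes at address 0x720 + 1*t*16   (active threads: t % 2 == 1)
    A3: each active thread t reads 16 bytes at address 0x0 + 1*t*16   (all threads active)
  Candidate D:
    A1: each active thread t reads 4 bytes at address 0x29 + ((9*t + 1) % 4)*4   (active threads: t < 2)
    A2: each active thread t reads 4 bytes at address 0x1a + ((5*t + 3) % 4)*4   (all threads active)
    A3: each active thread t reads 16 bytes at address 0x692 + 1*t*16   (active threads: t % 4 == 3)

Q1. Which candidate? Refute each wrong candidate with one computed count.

A: A3 gives 1 transaction, not 2
B: A1 gives 4 transactions, not 3
D: A1 gives 1 transaction, not 3
C: all counts match (3,2,2)

Answer: C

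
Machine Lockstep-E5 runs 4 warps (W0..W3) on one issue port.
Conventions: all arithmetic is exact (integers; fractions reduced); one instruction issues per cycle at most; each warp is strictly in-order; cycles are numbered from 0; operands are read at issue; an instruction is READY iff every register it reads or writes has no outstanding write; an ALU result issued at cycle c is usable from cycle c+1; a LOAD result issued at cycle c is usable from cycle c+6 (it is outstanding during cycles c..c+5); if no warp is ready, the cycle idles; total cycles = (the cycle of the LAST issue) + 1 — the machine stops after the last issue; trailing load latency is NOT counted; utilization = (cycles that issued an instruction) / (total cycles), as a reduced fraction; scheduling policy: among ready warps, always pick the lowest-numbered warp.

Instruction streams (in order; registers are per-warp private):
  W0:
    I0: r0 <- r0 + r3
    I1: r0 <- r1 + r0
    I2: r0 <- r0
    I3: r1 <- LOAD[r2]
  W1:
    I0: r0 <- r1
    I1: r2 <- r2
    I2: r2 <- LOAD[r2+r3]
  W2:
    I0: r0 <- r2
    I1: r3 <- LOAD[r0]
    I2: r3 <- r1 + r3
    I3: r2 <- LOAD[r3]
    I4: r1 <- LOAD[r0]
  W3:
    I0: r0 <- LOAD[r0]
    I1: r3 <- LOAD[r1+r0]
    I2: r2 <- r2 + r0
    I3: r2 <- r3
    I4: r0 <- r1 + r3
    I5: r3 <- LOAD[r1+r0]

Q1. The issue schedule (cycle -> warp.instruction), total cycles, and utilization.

cycle 0: W0.I0
cycle 1: W0.I1
cycle 2: W0.I2
cycle 3: W0.I3
cycle 4: W1.I0
cycle 5: W1.I1
cycle 6: W1.I2
cycle 7: W2.I0
cycle 8: W2.I1
cycle 9: W3.I0
cycle 10: idle
cycle 11: idle
cycle 12: idle
cycle 13: idle
cycle 14: W2.I2
cycle 15: W2.I3
cycle 16: W2.I4
cycle 17: W3.I1
cycle 18: W3.I2
cycle 19: idle
cycle 20: idle
cycle 21: idle
cycle 22: idle
cycle 23: W3.I3
cycle 24: W3.I4
cycle 25: W3.I5

Answer: 26 cycles, utilization 9/13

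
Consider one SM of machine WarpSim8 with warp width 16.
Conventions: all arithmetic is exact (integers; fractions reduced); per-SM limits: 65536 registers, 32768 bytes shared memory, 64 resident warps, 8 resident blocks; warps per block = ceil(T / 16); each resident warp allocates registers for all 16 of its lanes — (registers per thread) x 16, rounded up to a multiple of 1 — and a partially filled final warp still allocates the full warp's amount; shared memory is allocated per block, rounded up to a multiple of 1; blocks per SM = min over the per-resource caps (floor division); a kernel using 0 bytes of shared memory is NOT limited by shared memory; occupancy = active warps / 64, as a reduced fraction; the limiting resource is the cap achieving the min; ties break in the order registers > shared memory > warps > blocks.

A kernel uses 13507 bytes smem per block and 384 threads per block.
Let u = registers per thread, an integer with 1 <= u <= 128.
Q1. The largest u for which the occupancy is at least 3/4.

Answer: u = 85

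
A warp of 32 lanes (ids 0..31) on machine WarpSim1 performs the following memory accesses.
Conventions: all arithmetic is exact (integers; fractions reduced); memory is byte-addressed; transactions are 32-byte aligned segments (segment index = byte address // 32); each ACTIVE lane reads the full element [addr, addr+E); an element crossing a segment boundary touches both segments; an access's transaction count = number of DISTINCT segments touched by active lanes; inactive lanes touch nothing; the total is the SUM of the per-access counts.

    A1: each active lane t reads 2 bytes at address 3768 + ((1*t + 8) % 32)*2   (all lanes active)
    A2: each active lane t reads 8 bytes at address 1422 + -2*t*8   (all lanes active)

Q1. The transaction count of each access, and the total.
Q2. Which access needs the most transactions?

A1: 3 transactions
A2: 17 transactions

Answer: 3,17; total 20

Answer: A2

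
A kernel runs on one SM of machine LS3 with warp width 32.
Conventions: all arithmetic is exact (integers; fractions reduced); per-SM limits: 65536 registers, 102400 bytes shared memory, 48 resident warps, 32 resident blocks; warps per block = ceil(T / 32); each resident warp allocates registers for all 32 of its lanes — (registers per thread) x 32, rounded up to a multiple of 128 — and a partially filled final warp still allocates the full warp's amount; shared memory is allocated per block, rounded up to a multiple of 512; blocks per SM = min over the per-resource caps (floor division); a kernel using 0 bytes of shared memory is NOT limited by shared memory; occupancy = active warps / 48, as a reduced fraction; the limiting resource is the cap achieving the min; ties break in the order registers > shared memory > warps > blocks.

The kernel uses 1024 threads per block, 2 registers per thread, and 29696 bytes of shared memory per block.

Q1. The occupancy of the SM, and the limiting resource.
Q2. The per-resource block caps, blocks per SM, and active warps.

Answer: occupancy 2/3, limited by warps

registers: 16 blocks
shared memory: 3 blocks
warps: 1 block
blocks: 32 blocks

Answer: 1 block, 32 active warps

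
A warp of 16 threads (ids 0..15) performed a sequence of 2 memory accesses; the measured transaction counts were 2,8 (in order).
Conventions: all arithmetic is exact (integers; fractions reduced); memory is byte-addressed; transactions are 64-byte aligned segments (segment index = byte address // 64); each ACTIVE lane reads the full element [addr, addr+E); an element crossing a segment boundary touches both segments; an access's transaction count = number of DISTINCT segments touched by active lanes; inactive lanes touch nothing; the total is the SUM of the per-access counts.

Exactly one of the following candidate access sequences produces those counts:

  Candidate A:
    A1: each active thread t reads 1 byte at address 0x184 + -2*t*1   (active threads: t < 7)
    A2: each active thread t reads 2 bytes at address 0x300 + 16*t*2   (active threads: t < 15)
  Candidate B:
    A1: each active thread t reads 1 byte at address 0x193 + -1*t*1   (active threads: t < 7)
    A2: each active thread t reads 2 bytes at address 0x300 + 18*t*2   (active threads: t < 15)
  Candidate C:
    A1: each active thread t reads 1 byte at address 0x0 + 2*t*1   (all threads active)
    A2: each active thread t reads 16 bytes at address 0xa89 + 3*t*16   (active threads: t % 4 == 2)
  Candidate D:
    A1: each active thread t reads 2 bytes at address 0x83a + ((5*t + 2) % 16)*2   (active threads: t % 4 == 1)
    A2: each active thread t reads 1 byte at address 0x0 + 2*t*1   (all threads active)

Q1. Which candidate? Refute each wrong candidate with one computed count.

B: A1 gives 1 transaction, not 2
C: A1 gives 1 transaction, not 2
D: A1 gives 1 transaction, not 2
A: all counts match (2,8)

Answer: A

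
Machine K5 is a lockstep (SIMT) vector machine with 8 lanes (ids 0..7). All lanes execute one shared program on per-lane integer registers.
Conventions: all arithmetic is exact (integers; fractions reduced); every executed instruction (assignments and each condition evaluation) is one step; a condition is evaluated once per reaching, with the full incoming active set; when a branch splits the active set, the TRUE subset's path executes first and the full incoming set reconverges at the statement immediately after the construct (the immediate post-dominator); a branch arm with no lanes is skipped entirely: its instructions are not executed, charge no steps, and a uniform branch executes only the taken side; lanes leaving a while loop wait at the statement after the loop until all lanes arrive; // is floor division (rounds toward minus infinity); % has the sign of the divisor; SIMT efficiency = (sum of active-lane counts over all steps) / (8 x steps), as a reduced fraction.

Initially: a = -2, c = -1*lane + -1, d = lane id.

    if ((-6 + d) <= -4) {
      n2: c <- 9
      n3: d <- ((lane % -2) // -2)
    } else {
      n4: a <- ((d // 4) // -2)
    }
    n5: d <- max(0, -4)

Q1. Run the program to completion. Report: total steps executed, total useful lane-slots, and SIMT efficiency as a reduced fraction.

Answer: 5 steps, 27 useful, 27/40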